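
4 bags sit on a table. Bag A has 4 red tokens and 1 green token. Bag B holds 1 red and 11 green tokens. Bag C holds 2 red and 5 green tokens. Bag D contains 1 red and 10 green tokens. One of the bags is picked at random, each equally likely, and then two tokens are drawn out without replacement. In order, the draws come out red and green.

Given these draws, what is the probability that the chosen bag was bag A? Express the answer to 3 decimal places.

0.327

Compute the likelihood of the observed sequence for each case: P(data | bag A) = (4/5)(1/4) = 0.2; P(data | bag B) = (1/12)(11/11) = 0.083333; P(data | bag C) = (2/7)(5/6) = 0.2381; P(data | bag D) = (1/11)(10/10) = 0.090909.
Weighting by the prior gives 1/4 · 0.2 = 0.05, 1/4 · 0.083333 = 0.020833, 1/4 · 0.2381 = 0.059524, 1/4 · 0.090909 = 0.022727; summing to 0.15308.
Therefore the posterior P(bag A | data) = (0.05) / (0.15308) = 0.32662.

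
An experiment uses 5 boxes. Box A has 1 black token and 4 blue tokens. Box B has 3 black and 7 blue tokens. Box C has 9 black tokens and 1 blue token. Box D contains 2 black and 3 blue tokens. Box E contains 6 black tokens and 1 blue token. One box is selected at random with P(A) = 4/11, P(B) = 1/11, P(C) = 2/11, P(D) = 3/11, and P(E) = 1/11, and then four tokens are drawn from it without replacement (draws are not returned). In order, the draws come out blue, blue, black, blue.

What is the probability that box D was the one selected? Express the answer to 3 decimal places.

For each hypothesis, P(data | H) works out to: P(data | box A) = (4/5)(3/4)(1/3)(2/2) = 1/5; P(data | box B) = (7/10)(6/9)(3/8)(5/7) = 1/8; P(data | box C) = (1/10)(0/9) = 0; P(data | box D) = (3/5)(2/4)(2/3)(1/2) = 1/10; P(data | box E) = (1/7)(0/6) = 0.
Weighting by the prior gives 4/11 · 1/5 = 4/55, 1/11 · 1/8 = 1/88, 2/11 · 0 = 0, 3/11 · 1/10 = 3/110, 1/11 · 0 = 0; these sum to 49/440.
Hence P(box D | data) = (3/110) / (49/440) = 12/49.

0.245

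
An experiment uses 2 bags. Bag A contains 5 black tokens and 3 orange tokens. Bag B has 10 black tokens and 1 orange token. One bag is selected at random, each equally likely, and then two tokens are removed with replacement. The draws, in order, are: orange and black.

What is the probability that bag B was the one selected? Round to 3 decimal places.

For each hypothesis, P(data | H) works out to: P(data | bag A) = (3/8)(5/8) = 0.23438; P(data | bag B) = (1/11)(10/11) = 0.082645.
The prior-weighted likelihoods are 1/2 · 0.23438 = 0.11719, 1/2 · 0.082645 = 0.041322; summing to 0.15851.
By Bayes' rule, P(bag B | data) = (0.041322) / (0.15851) = 0.26069.

0.261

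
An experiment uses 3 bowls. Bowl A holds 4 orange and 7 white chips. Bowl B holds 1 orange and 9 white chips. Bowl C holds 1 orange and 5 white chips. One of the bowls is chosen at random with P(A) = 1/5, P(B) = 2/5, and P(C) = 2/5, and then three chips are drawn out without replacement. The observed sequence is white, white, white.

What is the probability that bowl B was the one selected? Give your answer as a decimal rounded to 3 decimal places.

Under each hypothesis, the probability of the observed sequence is: P(data | bowl A) = (7/11)(6/10)(5/9) = 7/33; P(data | bowl B) = (9/10)(8/9)(7/8) = 7/10; P(data | bowl C) = (5/6)(4/5)(3/4) = 1/2.
Weighting by the prior gives 1/5 · 7/33 = 7/165, 2/5 · 7/10 = 7/25, 2/5 · 1/2 = 1/5; these sum to 431/825.
By Bayes' rule, P(bowl B | data) = (7/25) / (431/825) = 231/431.

0.536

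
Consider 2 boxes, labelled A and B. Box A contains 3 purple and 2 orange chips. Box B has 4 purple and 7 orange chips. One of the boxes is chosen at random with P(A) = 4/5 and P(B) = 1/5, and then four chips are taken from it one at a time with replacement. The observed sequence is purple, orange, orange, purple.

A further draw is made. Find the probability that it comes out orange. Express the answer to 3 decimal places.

Compute the likelihood of the observed sequence for each case: P(data | box A) = (3/5)(2/5)(2/5)(3/5) = 0.0576; P(data | box B) = (4/11)(7/11)(7/11)(4/11) = 0.053548.
The prior-weighted likelihoods are 4/5 · 0.0576 = 0.04608, 1/5 · 0.053548 = 0.01071; with total 0.05679.
The posterior is then P(box A | data) = 0.81142, P(box B | data) = 0.18858.
Averaging over the posterior, P(orange next | data) = (2/5)(0.81142) + (7/11)(0.18858) = 0.44457.

0.445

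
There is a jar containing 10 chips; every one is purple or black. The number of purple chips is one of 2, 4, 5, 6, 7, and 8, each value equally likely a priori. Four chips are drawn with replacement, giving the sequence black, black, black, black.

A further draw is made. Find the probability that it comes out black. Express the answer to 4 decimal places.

Under each hypothesis, the probability of the observed sequence is: P(data | r = 2) = (8/10)(8/10)(8/10)(8/10) = 0.4096; P(data | r = 4) = (6/10)(6/10)(6/10)(6/10) = 0.1296; P(data | r = 5) = (5/10)(5/10)(5/10)(5/10) = 0.0625; P(data | r = 6) = (4/10)(4/10)(4/10)(4/10) = 0.0256; P(data | r = 7) = (3/10)(3/10)(3/10)(3/10) = 0.0081; P(data | r = 8) = (2/10)(2/10)(2/10)(2/10) = 0.0016.
Multiplying each by its prior: 1/6 · 0.4096 = 0.068267, 1/6 · 0.1296 = 0.0216, 1/6 · 0.0625 = 0.010417, 1/6 · 0.0256 = 0.0042667, 1/6 · 0.0081 = 0.00135, 1/6 · 0.0016 = 0.00026667; summing to 0.10617.
Dividing through by the total gives posterior P(r = 2 | data) = 0.64301, P(r = 4 | data) = 0.20345, P(r = 5 | data) = 0.098116, P(r = 6 | data) = 0.040188, P(r = 7 | data) = 0.012716, P(r = 8 | data) = 0.0025118.
Averaging over the posterior, P(black next | data) = (4/5)(0.64301) + (3/5)(0.20345) + (1/2)(0.098116) + (2/5)(0.040188) + (3/10)(0.012716) + (1/5)(0.0025118) = 0.70593.

0.7059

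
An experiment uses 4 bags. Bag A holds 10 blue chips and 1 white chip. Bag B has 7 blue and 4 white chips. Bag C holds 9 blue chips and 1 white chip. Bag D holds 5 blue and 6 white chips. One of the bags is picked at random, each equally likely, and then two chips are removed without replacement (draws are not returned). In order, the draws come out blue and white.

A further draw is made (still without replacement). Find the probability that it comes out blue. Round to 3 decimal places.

0.671

For each hypothesis, P(data | H) works out to: P(data | bag A) = (10/11)(1/10) = 1/11; P(data | bag B) = (7/11)(4/10) = 14/55; P(data | bag C) = (9/10)(1/9) = 1/10; P(data | bag D) = (5/11)(6/10) = 3/11.
Weighting by the prior gives 1/4 · 1/11 = 1/44, 1/4 · 14/55 = 7/110, 1/4 · 1/10 = 1/40, 1/4 · 3/11 = 3/44; these sum to 79/440.
Normalising, the posterior is P(bag A | data) = 10/79, P(bag B | data) = 28/79, P(bag C | data) = 11/79, P(bag D | data) = 30/79.
Averaging over the posterior, P(blue next | data) = (1)(10/79) + (2/3)(28/79) + (1)(11/79) + (4/9)(30/79) = 53/79.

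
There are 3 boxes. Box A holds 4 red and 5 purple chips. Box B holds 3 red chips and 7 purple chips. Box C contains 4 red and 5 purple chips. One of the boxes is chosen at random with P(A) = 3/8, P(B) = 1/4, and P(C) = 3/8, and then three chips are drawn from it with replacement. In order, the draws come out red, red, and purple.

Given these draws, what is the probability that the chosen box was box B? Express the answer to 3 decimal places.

Under each hypothesis, the probability of the observed sequence is: P(data | box A) = (4/9)(4/9)(5/9) = 0.10974; P(data | box B) = (3/10)(3/10)(7/10) = 0.063; P(data | box C) = (4/9)(4/9)(5/9) = 0.10974.
Weighting by the prior gives 3/8 · 0.10974 = 0.041152, 1/4 · 0.063 = 0.01575, 3/8 · 0.10974 = 0.041152; with total 0.098055.
So P(box B | data) = (0.01575) / (0.098055) = 0.16062.

0.161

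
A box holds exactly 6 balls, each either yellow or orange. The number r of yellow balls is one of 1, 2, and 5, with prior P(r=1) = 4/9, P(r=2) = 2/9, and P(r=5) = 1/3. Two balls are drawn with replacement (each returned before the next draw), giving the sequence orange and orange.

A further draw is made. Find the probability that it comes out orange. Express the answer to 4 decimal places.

Under each hypothesis, the probability of the observed sequence is: P(data | r = 1) = (5/6)(5/6) = 25/36; P(data | r = 2) = (4/6)(4/6) = 4/9; P(data | r = 5) = (1/6)(1/6) = 1/36.
The prior-weighted likelihoods are 4/9 · 25/36 = 25/81, 2/9 · 4/9 = 8/81, 1/3 · 1/36 = 1/108; summing to 5/12.
Normalising, the posterior is P(r = 1 | data) = 20/27, P(r = 2 | data) = 32/135, P(r = 5 | data) = 1/45.
Averaging over the posterior, P(orange next | data) = (5/6)(20/27) + (2/3)(32/135) + (1/6)(1/45) = 631/810.

0.7790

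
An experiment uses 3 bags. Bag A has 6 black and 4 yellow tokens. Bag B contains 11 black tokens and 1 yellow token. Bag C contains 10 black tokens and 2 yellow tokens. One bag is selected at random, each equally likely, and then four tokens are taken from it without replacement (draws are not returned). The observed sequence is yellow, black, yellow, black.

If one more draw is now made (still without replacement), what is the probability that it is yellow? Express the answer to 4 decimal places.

The likelihood of the observed sequence under each hypothesis: P(data | bag A) = (4/10)(6/9)(3/8)(5/7) = 1/14; P(data | bag B) = (1/12)(11/11)(0/10) = 0; P(data | bag C) = (2/12)(10/11)(1/10)(9/9) = 1/66.
Multiplying each by its prior: 1/3 · 1/14 = 1/42, 1/3 · 0 = 0, 1/3 · 1/66 = 1/198; with total 20/693.
Dividing through by the total gives posterior P(bag A | data) = 33/40, P(bag B | data) = 0, P(bag C | data) = 7/40.
Averaging over the posterior, P(yellow next | data) = (1/3)(33/40) + (0)(7/40) = 11/40.

0.2750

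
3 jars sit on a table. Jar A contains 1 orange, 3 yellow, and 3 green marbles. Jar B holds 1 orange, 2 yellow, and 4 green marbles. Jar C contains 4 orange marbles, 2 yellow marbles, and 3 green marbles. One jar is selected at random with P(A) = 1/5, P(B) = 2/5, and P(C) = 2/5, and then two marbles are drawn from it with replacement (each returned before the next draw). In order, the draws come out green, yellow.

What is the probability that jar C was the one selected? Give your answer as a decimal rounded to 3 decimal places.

0.225

The likelihood of the observed sequence under each hypothesis: P(data | jar A) = (3/7)(3/7) = 0.18367; P(data | jar B) = (4/7)(2/7) = 0.16327; P(data | jar C) = (3/9)(2/9) = 0.074074.
Multiplying each by its prior: 1/5 · 0.18367 = 0.036735, 2/5 · 0.16327 = 0.065306, 2/5 · 0.074074 = 0.02963; these sum to 0.13167.
So P(jar C | data) = (0.02963) / (0.13167) = 0.22503.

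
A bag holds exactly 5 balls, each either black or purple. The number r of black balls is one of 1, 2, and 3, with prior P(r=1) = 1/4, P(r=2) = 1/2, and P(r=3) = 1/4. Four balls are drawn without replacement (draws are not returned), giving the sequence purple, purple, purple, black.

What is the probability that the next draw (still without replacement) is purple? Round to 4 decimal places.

0.5000

Compute the likelihood of the observed sequence for each case: P(data | r = 1) = (4/5)(3/4)(2/3)(1/2) = 1/5; P(data | r = 2) = (3/5)(2/4)(1/3)(2/2) = 1/10; P(data | r = 3) = (2/5)(1/4)(0/3) = 0.
The prior-weighted likelihoods are 1/4 · 1/5 = 1/20, 1/2 · 1/10 = 1/20, 1/4 · 0 = 0; these sum to 1/10.
The posterior is then P(r = 1 | data) = 1/2, P(r = 2 | data) = 1/2, P(r = 3 | data) = 0.
Averaging over the posterior, P(purple next | data) = (1)(1/2) + (0)(1/2) = 1/2.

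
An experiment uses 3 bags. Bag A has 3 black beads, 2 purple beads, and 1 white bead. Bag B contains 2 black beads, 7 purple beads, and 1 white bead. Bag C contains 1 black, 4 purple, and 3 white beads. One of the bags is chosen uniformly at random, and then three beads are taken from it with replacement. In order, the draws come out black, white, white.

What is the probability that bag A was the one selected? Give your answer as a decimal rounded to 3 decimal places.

The likelihood of the observed sequence under each hypothesis: P(data | bag A) = (3/6)(1/6)(1/6) = 0.013889; P(data | bag B) = (2/10)(1/10)(1/10) = 0.002; P(data | bag C) = (1/8)(3/8)(3/8) = 0.017578.
Weighting by the prior gives 1/3 · 0.013889 = 0.0046296, 1/3 · 0.002 = 0.00066667, 1/3 · 0.017578 = 0.0058594; these sum to 0.011156.
By Bayes' rule, P(bag A | data) = (0.0046296) / (0.011156) = 0.415.

0.415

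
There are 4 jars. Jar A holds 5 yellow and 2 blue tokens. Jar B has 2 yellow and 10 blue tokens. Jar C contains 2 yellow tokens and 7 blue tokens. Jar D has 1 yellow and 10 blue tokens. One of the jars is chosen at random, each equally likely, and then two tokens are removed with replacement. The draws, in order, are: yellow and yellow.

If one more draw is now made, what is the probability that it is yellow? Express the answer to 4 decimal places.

The likelihood of the observed sequence under each hypothesis: P(data | jar A) = (5/7)(5/7) = 0.5102; P(data | jar B) = (2/12)(2/12) = 0.027778; P(data | jar C) = (2/9)(2/9) = 0.049383; P(data | jar D) = (1/11)(1/11) = 0.0082645.
Multiplying each by its prior: 1/4 · 0.5102 = 0.12755, 1/4 · 0.027778 = 0.0069444, 1/4 · 0.049383 = 0.012346, 1/4 · 0.0082645 = 0.0020661; these sum to 0.14891.
The posterior is then P(jar A | data) = 0.85658, P(jar B | data) = 0.046636, P(jar C | data) = 0.082909, P(jar D | data) = 0.013875.
So P(yellow next | data) = Σ P(yellow next | H) P(H | data) = (5/7)(0.85658) + (1/6)(0.046636) + (2/9)(0.082909) + (1/11)(0.013875) = 0.6393.

0.6393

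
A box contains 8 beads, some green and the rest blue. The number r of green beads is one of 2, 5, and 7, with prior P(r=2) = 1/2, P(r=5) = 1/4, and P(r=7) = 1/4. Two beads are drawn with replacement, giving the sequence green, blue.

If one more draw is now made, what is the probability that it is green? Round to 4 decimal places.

0.4674

Compute the likelihood of the observed sequence for each case: P(data | r = 2) = (2/8)(6/8) = 3/16; P(data | r = 5) = (5/8)(3/8) = 15/64; P(data | r = 7) = (7/8)(1/8) = 7/64.
The prior-weighted likelihoods are 1/2 · 3/16 = 3/32, 1/4 · 15/64 = 15/256, 1/4 · 7/64 = 7/256; summing to 23/128.
Normalising, the posterior is P(r = 2 | data) = 12/23, P(r = 5 | data) = 15/46, P(r = 7 | data) = 7/46.
So P(green next | data) = Σ P(green next | H) P(H | data) = (1/4)(12/23) + (5/8)(15/46) + (7/8)(7/46) = 43/92.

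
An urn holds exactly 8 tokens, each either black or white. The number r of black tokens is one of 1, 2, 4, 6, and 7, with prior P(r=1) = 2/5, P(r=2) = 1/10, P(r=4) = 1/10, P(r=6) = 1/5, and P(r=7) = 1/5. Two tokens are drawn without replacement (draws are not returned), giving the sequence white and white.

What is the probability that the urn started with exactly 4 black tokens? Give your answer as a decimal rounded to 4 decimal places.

The likelihood of the observed sequence under each hypothesis: P(data | r = 1) = (7/8)(6/7) = 3/4; P(data | r = 2) = (6/8)(5/7) = 15/28; P(data | r = 4) = (4/8)(3/7) = 3/14; P(data | r = 6) = (2/8)(1/7) = 1/28; P(data | r = 7) = (1/8)(0/7) = 0.
Multiplying each by its prior: 2/5 · 3/4 = 3/10, 1/10 · 15/28 = 3/56, 1/10 · 3/14 = 3/140, 1/5 · 1/28 = 1/140, 1/5 · 0 = 0; these sum to 107/280.
Therefore the posterior P(r = 4 | data) = (3/140) / (107/280) = 6/107.

0.0561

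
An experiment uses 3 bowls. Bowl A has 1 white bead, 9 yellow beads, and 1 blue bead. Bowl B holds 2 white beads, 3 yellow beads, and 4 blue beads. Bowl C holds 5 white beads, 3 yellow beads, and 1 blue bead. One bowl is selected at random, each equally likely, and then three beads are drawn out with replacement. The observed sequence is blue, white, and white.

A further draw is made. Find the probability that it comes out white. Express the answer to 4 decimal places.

The likelihood of the observed sequence under each hypothesis: P(data | bowl A) = (1/11)(1/11)(1/11) = 0.00075131; P(data | bowl B) = (4/9)(2/9)(2/9) = 0.021948; P(data | bowl C) = (1/9)(5/9)(5/9) = 0.034294.
The prior-weighted likelihoods are 1/3 · 0.00075131 = 0.00025044, 1/3 · 0.021948 = 0.007316, 1/3 · 0.034294 = 0.011431; summing to 0.018998.
The posterior is then P(bowl A | data) = 0.013183, P(bowl B | data) = 0.3851, P(bowl C | data) = 0.60172.
So P(white next | data) = Σ P(white next | H) P(H | data) = (1/11)(0.013183) + (2/9)(0.3851) + (5/9)(0.60172) = 0.42106.

0.4211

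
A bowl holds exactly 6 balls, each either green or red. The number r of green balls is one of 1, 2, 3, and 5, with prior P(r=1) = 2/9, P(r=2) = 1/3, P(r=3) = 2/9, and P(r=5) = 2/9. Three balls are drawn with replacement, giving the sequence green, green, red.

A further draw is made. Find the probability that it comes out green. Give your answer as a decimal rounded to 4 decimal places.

0.5329

The likelihood of the observed sequence under each hypothesis: P(data | r = 1) = (1/6)(1/6)(5/6) = 5/216; P(data | r = 2) = (2/6)(2/6)(4/6) = 2/27; P(data | r = 3) = (3/6)(3/6)(3/6) = 1/8; P(data | r = 5) = (5/6)(5/6)(1/6) = 25/216.
The prior-weighted likelihoods are 2/9 · 5/216 = 5/972, 1/3 · 2/27 = 2/81, 2/9 · 1/8 = 1/36, 2/9 · 25/216 = 25/972; with total 1/12.
The posterior is then P(r = 1 | data) = 5/81, P(r = 2 | data) = 8/27, P(r = 3 | data) = 1/3, P(r = 5 | data) = 25/81.
Averaging over the posterior, P(green next | data) = (1/6)(5/81) + (1/3)(8/27) + (1/2)(1/3) + (5/6)(25/81) = 259/486.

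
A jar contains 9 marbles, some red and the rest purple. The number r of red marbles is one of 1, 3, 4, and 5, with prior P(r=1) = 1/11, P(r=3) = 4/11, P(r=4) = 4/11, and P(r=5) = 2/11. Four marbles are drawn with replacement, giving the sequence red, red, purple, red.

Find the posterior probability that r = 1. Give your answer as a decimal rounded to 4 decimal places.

Compute the likelihood of the observed sequence for each case: P(data | r = 1) = (1/9)(1/9)(8/9)(1/9) = 0.0012193; P(data | r = 3) = (3/9)(3/9)(6/9)(3/9) = 0.024691; P(data | r = 4) = (4/9)(4/9)(5/9)(4/9) = 0.048773; P(data | r = 5) = (5/9)(5/9)(4/9)(5/9) = 0.076208.
Multiplying each by its prior: 1/11 · 0.0012193 = 0.00011085, 4/11 · 0.024691 = 0.0089787, 4/11 · 0.048773 = 0.017736, 2/11 · 0.076208 = 0.013856; with total 0.040681.
Hence P(r = 1 | data) = (0.00011085) / (0.040681) = 0.0027248.

0.0027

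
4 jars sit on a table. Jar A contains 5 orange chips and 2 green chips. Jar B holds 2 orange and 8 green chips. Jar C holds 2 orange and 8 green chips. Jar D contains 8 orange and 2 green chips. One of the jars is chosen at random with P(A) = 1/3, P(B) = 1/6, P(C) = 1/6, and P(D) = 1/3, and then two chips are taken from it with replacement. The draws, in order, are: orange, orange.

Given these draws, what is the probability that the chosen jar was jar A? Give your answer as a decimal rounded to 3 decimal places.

Compute the likelihood of the observed sequence for each case: P(data | jar A) = (5/7)(5/7) = 0.5102; P(data | jar B) = (2/10)(2/10) = 0.04; P(data | jar C) = (2/10)(2/10) = 0.04; P(data | jar D) = (8/10)(8/10) = 0.64.
Multiplying each by its prior: 1/3 · 0.5102 = 0.17007, 1/6 · 0.04 = 0.0066667, 1/6 · 0.04 = 0.0066667, 1/3 · 0.64 = 0.21333; with total 0.39673.
So P(jar A | data) = (0.17007) / (0.39673) = 0.42867.

0.429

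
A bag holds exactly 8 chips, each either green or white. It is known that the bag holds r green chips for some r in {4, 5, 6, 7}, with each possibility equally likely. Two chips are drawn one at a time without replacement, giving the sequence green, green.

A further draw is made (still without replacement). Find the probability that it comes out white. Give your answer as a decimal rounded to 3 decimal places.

For each hypothesis, P(data | H) works out to: P(data | r = 4) = (4/8)(3/7) = 3/14; P(data | r = 5) = (5/8)(4/7) = 5/14; P(data | r = 6) = (6/8)(5/7) = 15/28; P(data | r = 7) = (7/8)(6/7) = 3/4.
Weighting by the prior gives 1/4 · 3/14 = 3/56, 1/4 · 5/14 = 5/56, 1/4 · 15/28 = 15/112, 1/4 · 3/4 = 3/16; summing to 13/28.
The posterior is then P(r = 4 | data) = 3/26, P(r = 5 | data) = 5/26, P(r = 6 | data) = 15/52, P(r = 7 | data) = 21/52.
So P(white next | data) = Σ P(white next | H) P(H | data) = (2/3)(3/26) + (1/2)(5/26) + (1/3)(15/52) + (1/6)(21/52) = 35/104.

0.337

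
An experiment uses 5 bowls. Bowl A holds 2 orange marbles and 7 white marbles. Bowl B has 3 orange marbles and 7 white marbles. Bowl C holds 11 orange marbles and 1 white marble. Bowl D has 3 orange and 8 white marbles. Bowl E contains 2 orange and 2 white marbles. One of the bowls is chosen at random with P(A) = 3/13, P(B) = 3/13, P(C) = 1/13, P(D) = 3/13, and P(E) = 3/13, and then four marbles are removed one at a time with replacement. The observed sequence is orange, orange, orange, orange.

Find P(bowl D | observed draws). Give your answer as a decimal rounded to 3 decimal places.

Compute the likelihood of the observed sequence for each case: P(data | bowl A) = (2/9)(2/9)(2/9)(2/9) = 0.0024387; P(data | bowl B) = (3/10)(3/10)(3/10)(3/10) = 0.0081; P(data | bowl C) = (11/12)(11/12)(11/12)(11/12) = 0.70607; P(data | bowl D) = (3/11)(3/11)(3/11)(3/11) = 0.0055324; P(data | bowl E) = (2/4)(2/4)(2/4)(2/4) = 0.0625.
Weighting by the prior gives 3/13 · 0.0024387 = 0.00056277, 3/13 · 0.0081 = 0.0018692, 1/13 · 0.70607 = 0.054313, 3/13 · 0.0055324 = 0.0012767, 3/13 · 0.0625 = 0.014423; with total 0.072445.
By Bayes' rule, P(bowl D | data) = (0.0012767) / (0.072445) = 0.017623.

0.018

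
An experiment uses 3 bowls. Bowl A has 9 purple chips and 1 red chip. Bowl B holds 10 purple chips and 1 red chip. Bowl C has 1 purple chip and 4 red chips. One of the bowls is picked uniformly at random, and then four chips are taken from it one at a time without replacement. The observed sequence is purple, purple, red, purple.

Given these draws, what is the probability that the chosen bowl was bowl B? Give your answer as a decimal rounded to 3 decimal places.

0.476

The likelihood of the observed sequence under each hypothesis: P(data | bowl A) = (9/10)(8/9)(1/8)(7/7) = 1/10; P(data | bowl B) = (10/11)(9/10)(1/9)(8/8) = 1/11; P(data | bowl C) = (1/5)(0/4) = 0.
Weighting by the prior gives 1/3 · 1/10 = 1/30, 1/3 · 1/11 = 1/33, 1/3 · 0 = 0; with total 7/110.
Therefore the posterior P(bowl B | data) = (1/33) / (7/110) = 10/21.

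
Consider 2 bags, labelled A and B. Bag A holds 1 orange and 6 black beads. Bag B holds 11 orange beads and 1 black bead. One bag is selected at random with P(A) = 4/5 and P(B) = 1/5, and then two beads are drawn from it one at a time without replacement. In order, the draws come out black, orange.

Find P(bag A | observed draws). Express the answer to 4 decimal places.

0.8727

The likelihood of the observed sequence under each hypothesis: P(data | bag A) = (6/7)(1/6) = 1/7; P(data | bag B) = (1/12)(11/11) = 1/12.
Weighting by the prior gives 4/5 · 1/7 = 4/35, 1/5 · 1/12 = 1/60; these sum to 11/84.
By Bayes' rule, P(bag A | data) = (4/35) / (11/84) = 48/55.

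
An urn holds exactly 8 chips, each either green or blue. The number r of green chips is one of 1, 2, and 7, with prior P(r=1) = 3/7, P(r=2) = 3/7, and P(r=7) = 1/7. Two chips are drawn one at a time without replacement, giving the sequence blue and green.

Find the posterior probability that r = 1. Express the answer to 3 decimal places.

Compute the likelihood of the observed sequence for each case: P(data | r = 1) = (7/8)(1/7) = 1/8; P(data | r = 2) = (6/8)(2/7) = 3/14; P(data | r = 7) = (1/8)(7/7) = 1/8.
The prior-weighted likelihoods are 3/7 · 1/8 = 3/56, 3/7 · 3/14 = 9/98, 1/7 · 1/8 = 1/56; with total 8/49.
So P(r = 1 | data) = (3/56) / (8/49) = 21/64.

0.328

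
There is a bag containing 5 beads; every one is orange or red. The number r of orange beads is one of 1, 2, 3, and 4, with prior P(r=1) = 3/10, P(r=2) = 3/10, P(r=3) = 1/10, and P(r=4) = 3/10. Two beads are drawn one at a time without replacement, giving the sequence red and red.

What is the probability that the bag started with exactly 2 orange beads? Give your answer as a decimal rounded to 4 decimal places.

0.3214

For each hypothesis, P(data | H) works out to: P(data | r = 1) = (4/5)(3/4) = 3/5; P(data | r = 2) = (3/5)(2/4) = 3/10; P(data | r = 3) = (2/5)(1/4) = 1/10; P(data | r = 4) = (1/5)(0/4) = 0.
Multiplying each by its prior: 3/10 · 3/5 = 9/50, 3/10 · 3/10 = 9/100, 1/10 · 1/10 = 1/100, 3/10 · 0 = 0; with total 7/25.
By Bayes' rule, P(r = 2 | data) = (9/100) / (7/25) = 9/28.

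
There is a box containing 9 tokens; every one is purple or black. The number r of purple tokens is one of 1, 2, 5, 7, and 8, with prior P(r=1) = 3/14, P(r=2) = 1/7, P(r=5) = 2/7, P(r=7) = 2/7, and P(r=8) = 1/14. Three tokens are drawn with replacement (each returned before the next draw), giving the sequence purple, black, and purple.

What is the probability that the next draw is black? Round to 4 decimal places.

0.3599

Compute the likelihood of the observed sequence for each case: P(data | r = 1) = (1/9)(8/9)(1/9) = 0.010974; P(data | r = 2) = (2/9)(7/9)(2/9) = 0.038409; P(data | r = 5) = (5/9)(4/9)(5/9) = 0.13717; P(data | r = 7) = (7/9)(2/9)(7/9) = 0.13443; P(data | r = 8) = (8/9)(1/9)(8/9) = 0.087791.
The prior-weighted likelihoods are 3/14 · 0.010974 = 0.0023516, 1/7 · 0.038409 = 0.005487, 2/7 · 0.13717 = 0.039193, 2/7 · 0.13443 = 0.038409, 1/14 · 0.087791 = 0.0062708; these sum to 0.091711.
The posterior is then P(r = 1 | data) = 0.025641, P(r = 2 | data) = 0.059829, P(r = 5 | data) = 0.42735, P(r = 7 | data) = 0.4188, P(r = 8 | data) = 0.068376.
So P(black next | data) = Σ P(black next | H) P(H | data) = (8/9)(0.025641) + (7/9)(0.059829) + (4/9)(0.42735) + (2/9)(0.4188) + (1/9)(0.068376) = 0.35992.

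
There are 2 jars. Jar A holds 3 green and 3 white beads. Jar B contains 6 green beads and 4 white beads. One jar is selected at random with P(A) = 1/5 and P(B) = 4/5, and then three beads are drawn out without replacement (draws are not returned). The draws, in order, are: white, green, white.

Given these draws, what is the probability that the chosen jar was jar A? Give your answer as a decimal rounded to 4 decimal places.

Compute the likelihood of the observed sequence for each case: P(data | jar A) = (3/6)(3/5)(2/4) = 3/20; P(data | jar B) = (4/10)(6/9)(3/8) = 1/10.
Weighting by the prior gives 1/5 · 3/20 = 3/100, 4/5 · 1/10 = 2/25; these sum to 11/100.
Hence P(jar A | data) = (3/100) / (11/100) = 3/11.

0.2727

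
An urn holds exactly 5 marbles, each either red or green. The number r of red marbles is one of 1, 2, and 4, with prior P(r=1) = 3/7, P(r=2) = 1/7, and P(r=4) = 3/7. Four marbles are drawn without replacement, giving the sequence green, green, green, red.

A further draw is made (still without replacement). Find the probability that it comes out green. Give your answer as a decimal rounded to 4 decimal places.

0.8571

Under each hypothesis, the probability of the observed sequence is: P(data | r = 1) = (4/5)(3/4)(2/3)(1/2) = 1/5; P(data | r = 2) = (3/5)(2/4)(1/3)(2/2) = 1/10; P(data | r = 4) = (1/5)(0/4) = 0.
Weighting by the prior gives 3/7 · 1/5 = 3/35, 1/7 · 1/10 = 1/70, 3/7 · 0 = 0; these sum to 1/10.
The posterior is then P(r = 1 | data) = 6/7, P(r = 2 | data) = 1/7, P(r = 4 | data) = 0.
The predictive probability is P(green next | data) = (1)(6/7) + (0)(1/7) = 6/7.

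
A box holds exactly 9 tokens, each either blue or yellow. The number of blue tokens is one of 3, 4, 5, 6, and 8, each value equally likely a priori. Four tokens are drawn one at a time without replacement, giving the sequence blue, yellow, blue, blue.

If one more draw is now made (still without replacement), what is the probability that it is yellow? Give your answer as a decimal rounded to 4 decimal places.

0.3846

The likelihood of the observed sequence under each hypothesis: P(data | r = 3) = (3/9)(6/8)(2/7)(1/6) = 1/84; P(data | r = 4) = (4/9)(5/8)(3/7)(2/6) = 5/126; P(data | r = 5) = (5/9)(4/8)(4/7)(3/6) = 5/63; P(data | r = 6) = (6/9)(3/8)(5/7)(4/6) = 5/42; P(data | r = 8) = (8/9)(1/8)(7/7)(6/6) = 1/9.
The prior-weighted likelihoods are 1/5 · 1/84 = 1/420, 1/5 · 5/126 = 1/126, 1/5 · 5/63 = 1/63, 1/5 · 5/42 = 1/42, 1/5 · 1/9 = 1/45; summing to 13/180.
Normalising, the posterior is P(r = 3 | data) = 3/91, P(r = 4 | data) = 10/91, P(r = 5 | data) = 20/91, P(r = 6 | data) = 30/91, P(r = 8 | data) = 4/13.
Averaging over the posterior, P(yellow next | data) = (1)(3/91) + (4/5)(10/91) + (3/5)(20/91) + (2/5)(30/91) + (0)(4/13) = 5/13.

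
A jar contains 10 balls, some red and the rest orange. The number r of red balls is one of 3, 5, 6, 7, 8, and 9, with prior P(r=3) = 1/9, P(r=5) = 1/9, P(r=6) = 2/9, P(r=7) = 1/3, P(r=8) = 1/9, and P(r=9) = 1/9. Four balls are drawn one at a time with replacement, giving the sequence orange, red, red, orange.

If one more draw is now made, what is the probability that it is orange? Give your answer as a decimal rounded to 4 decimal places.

Compute the likelihood of the observed sequence for each case: P(data | r = 3) = (7/10)(3/10)(3/10)(7/10) = 0.0441; P(data | r = 5) = (5/10)(5/10)(5/10)(5/10) = 0.0625; P(data | r = 6) = (4/10)(6/10)(6/10)(4/10) = 0.0576; P(data | r = 7) = (3/10)(7/10)(7/10)(3/10) = 0.0441; P(data | r = 8) = (2/10)(8/10)(8/10)(2/10) = 0.0256; P(data | r = 9) = (1/10)(9/10)(9/10)(1/10) = 0.0081.
The prior-weighted likelihoods are 1/9 · 0.0441 = 0.0049, 1/9 · 0.0625 = 0.0069444, 2/9 · 0.0576 = 0.0128, 1/3 · 0.0441 = 0.0147, 1/9 · 0.0256 = 0.0028444, 1/9 · 0.0081 = 0.0009; summing to 0.043089.
Normalising, the posterior is P(r = 3 | data) = 0.11372, P(r = 5 | data) = 0.16117, P(r = 6 | data) = 0.29706, P(r = 7 | data) = 0.34116, P(r = 8 | data) = 0.066013, P(r = 9 | data) = 0.020887.
So P(orange next | data) = Σ P(orange next | H) P(H | data) = (7/10)(0.11372) + (1/2)(0.16117) + (2/5)(0.29706) + (3/10)(0.34116) + (1/5)(0.066013) + (1/10)(0.020887) = 0.39665.

0.3966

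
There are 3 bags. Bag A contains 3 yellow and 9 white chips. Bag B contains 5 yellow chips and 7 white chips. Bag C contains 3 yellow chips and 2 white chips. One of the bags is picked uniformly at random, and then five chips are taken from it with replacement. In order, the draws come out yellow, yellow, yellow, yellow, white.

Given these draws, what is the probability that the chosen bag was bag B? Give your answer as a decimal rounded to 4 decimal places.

0.2430

Compute the likelihood of the observed sequence for each case: P(data | bag A) = (3/12)(3/12)(3/12)(3/12)(9/12) = 0.0029297; P(data | bag B) = (5/12)(5/12)(5/12)(5/12)(7/12) = 0.017582; P(data | bag C) = (3/5)(3/5)(3/5)(3/5)(2/5) = 0.05184.
Multiplying each by its prior: 1/3 · 0.0029297 = 0.00097656, 1/3 · 0.017582 = 0.0058607, 1/3 · 0.05184 = 0.01728; summing to 0.024117.
So P(bag B | data) = (0.0058607) / (0.024117) = 0.24301.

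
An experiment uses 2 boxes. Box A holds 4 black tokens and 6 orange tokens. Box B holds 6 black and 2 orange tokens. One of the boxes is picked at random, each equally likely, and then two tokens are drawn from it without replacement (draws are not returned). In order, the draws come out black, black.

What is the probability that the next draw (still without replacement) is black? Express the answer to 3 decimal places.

0.584

Compute the likelihood of the observed sequence for each case: P(data | box A) = (4/10)(3/9) = 2/15; P(data | box B) = (6/8)(5/7) = 15/28.
The prior-weighted likelihoods are 1/2 · 2/15 = 1/15, 1/2 · 15/28 = 15/56; these sum to 281/840.
Dividing through by the total gives posterior P(box A | data) = 56/281, P(box B | data) = 225/281.
Averaging over the posterior, P(black next | data) = (1/4)(56/281) + (2/3)(225/281) = 164/281.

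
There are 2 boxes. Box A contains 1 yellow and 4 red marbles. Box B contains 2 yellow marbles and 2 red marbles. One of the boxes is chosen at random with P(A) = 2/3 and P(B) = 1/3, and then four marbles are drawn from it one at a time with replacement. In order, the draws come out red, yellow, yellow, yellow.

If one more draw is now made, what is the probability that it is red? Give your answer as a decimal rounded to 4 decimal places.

0.5510

Compute the likelihood of the observed sequence for each case: P(data | box A) = (4/5)(1/5)(1/5)(1/5) = 0.0064; P(data | box B) = (2/4)(2/4)(2/4)(2/4) = 0.0625.
Weighting by the prior gives 2/3 · 0.0064 = 0.0042667, 1/3 · 0.0625 = 0.020833; summing to 0.0251.
Dividing through by the total gives posterior P(box A | data) = 0.16999, P(box B | data) = 0.83001.
Averaging over the posterior, P(red next | data) = (4/5)(0.16999) + (1/2)(0.83001) = 0.551.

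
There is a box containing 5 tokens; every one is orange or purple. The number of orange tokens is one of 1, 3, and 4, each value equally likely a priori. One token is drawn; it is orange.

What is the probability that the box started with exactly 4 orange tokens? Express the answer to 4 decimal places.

0.5000

For each hypothesis, P(data | H) works out to: P(data | r = 1) = (1/5) = 1/5; P(data | r = 3) = (3/5) = 3/5; P(data | r = 4) = (4/5) = 4/5.
The prior-weighted likelihoods are 1/3 · 1/5 = 1/15, 1/3 · 3/5 = 1/5, 1/3 · 4/5 = 4/15; summing to 8/15.
So P(r = 4 | data) = (4/15) / (8/15) = 1/2.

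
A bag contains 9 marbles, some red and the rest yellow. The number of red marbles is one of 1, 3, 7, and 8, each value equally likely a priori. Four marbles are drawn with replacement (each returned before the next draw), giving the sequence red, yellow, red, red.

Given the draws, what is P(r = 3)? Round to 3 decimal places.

0.118

The likelihood of the observed sequence under each hypothesis: P(data | r = 1) = (1/9)(8/9)(1/9)(1/9) = 0.0012193; P(data | r = 3) = (3/9)(6/9)(3/9)(3/9) = 0.024691; P(data | r = 7) = (7/9)(2/9)(7/9)(7/9) = 0.10456; P(data | r = 8) = (8/9)(1/9)(8/9)(8/9) = 0.078037.
Multiplying each by its prior: 1/4 · 0.0012193 = 0.00030483, 1/4 · 0.024691 = 0.0061728, 1/4 · 0.10456 = 0.026139, 1/4 · 0.078037 = 0.019509; with total 0.052126.
Hence P(r = 3 | data) = (0.0061728) / (0.052126) = 0.11842.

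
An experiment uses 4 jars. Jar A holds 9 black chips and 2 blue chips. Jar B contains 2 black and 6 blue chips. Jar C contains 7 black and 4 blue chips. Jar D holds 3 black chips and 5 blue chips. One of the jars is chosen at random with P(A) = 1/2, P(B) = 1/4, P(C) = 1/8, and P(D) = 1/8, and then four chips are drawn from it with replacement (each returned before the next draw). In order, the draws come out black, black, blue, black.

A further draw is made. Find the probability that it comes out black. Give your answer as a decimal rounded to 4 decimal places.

0.7362

For each hypothesis, P(data | H) works out to: P(data | jar A) = (9/11)(9/11)(2/11)(9/11) = 0.099583; P(data | jar B) = (2/8)(2/8)(6/8)(2/8) = 0.011719; P(data | jar C) = (7/11)(7/11)(4/11)(7/11) = 0.093709; P(data | jar D) = (3/8)(3/8)(5/8)(3/8) = 0.032959.
Multiplying each by its prior: 1/2 · 0.099583 = 0.049792, 1/4 · 0.011719 = 0.0029297, 1/8 · 0.093709 = 0.011714, 1/8 · 0.032959 = 0.0041199; with total 0.068555.
Normalising, the posterior is P(jar A | data) = 0.7263, P(jar B | data) = 0.042735, P(jar C | data) = 0.17087, P(jar D | data) = 0.060096.
Averaging over the posterior, P(black next | data) = (9/11)(0.7263) + (1/4)(0.042735) + (7/11)(0.17087) + (3/8)(0.060096) = 0.7362.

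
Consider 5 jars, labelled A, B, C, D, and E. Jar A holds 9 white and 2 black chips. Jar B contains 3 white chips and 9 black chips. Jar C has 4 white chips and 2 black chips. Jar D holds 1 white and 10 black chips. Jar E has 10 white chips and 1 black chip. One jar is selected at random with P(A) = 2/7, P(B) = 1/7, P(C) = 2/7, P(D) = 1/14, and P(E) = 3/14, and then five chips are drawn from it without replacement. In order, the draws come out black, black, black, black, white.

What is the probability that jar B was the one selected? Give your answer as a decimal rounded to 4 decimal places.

Under each hypothesis, the probability of the observed sequence is: P(data | jar A) = (2/11)(1/10)(0/9) = 0; P(data | jar B) = (9/12)(8/11)(7/10)(6/9)(3/8) = 0.095455; P(data | jar C) = (2/6)(1/5)(0/4) = 0; P(data | jar D) = (10/11)(9/10)(8/9)(7/8)(1/7) = 0.090909; P(data | jar E) = (1/11)(0/10) = 0.
The prior-weighted likelihoods are 2/7 · 0 = 0, 1/7 · 0.095455 = 0.013636, 2/7 · 0 = 0, 1/14 · 0.090909 = 0.0064935, 3/14 · 0 = 0; these sum to 0.02013.
Therefore the posterior P(jar B | data) = (0.013636) / (0.02013) = 0.67742.

0.6774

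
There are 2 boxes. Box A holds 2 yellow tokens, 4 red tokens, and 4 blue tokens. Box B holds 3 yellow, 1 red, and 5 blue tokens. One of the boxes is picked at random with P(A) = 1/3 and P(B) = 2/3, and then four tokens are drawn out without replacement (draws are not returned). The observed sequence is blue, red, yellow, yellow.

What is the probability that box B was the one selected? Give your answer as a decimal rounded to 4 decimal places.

For each hypothesis, P(data | H) works out to: P(data | box A) = (4/10)(4/9)(2/8)(1/7) = 0.0063492; P(data | box B) = (5/9)(1/8)(3/7)(2/6) = 0.0099206.
Weighting by the prior gives 1/3 · 0.0063492 = 0.0021164, 2/3 · 0.0099206 = 0.0066138; these sum to 0.0087302.
Hence P(box B | data) = (0.0066138) / (0.0087302) = 0.75758.

0.7576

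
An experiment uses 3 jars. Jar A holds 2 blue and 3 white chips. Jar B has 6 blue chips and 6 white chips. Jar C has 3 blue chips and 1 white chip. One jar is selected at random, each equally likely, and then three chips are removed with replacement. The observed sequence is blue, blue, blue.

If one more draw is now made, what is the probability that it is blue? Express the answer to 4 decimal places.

0.6622

Under each hypothesis, the probability of the observed sequence is: P(data | jar A) = (2/5)(2/5)(2/5) = 0.064; P(data | jar B) = (6/12)(6/12)(6/12) = 0.125; P(data | jar C) = (3/4)(3/4)(3/4) = 0.42188.
Multiplying each by its prior: 1/3 · 0.064 = 0.021333, 1/3 · 0.125 = 0.041667, 1/3 · 0.42188 = 0.14062; with total 0.20363.
The posterior is then P(jar A | data) = 0.10477, P(jar B | data) = 0.20462, P(jar C | data) = 0.69061.
The predictive probability is P(blue next | data) = (2/5)(0.10477) + (1/2)(0.20462) + (3/4)(0.69061) = 0.66218.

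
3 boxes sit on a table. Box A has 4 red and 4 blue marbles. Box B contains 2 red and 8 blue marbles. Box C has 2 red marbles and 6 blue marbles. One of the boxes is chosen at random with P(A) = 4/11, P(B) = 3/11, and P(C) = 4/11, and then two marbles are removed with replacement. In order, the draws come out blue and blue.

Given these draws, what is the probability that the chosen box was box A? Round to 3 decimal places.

0.193

Under each hypothesis, the probability of the observed sequence is: P(data | box A) = (4/8)(4/8) = 1/4; P(data | box B) = (8/10)(8/10) = 16/25; P(data | box C) = (6/8)(6/8) = 9/16.
The prior-weighted likelihoods are 4/11 · 1/4 = 1/11, 3/11 · 16/25 = 48/275, 4/11 · 9/16 = 9/44; these sum to 47/100.
Therefore the posterior P(box A | data) = (1/11) / (47/100) = 100/517.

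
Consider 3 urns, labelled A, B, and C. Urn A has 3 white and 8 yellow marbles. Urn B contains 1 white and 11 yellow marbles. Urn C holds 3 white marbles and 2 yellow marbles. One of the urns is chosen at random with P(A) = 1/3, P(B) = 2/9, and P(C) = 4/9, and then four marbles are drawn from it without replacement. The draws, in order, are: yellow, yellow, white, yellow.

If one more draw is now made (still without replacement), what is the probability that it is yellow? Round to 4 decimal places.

Compute the likelihood of the observed sequence for each case: P(data | urn A) = (8/11)(7/10)(3/9)(6/8) = 0.12727; P(data | urn B) = (11/12)(10/11)(1/10)(9/9) = 0.083333; P(data | urn C) = (2/5)(1/4)(3/3)(0/2) = 0.
Multiplying each by its prior: 1/3 · 0.12727 = 0.042424, 2/9 · 0.083333 = 0.018519, 4/9 · 0 = 0; with total 0.060943.
The posterior is then P(urn A | data) = 0.69613, P(urn B | data) = 0.30387, P(urn C | data) = 0.
The predictive probability is P(yellow next | data) = (5/7)(0.69613) + (1)(0.30387) = 0.8011.

0.8011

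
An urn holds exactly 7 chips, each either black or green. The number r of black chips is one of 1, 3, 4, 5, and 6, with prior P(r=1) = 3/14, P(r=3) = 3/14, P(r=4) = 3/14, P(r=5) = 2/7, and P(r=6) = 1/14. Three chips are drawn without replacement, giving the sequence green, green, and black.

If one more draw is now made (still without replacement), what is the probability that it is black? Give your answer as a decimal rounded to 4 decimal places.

Compute the likelihood of the observed sequence for each case: P(data | r = 1) = (6/7)(5/6)(1/5) = 1/7; P(data | r = 3) = (4/7)(3/6)(3/5) = 6/35; P(data | r = 4) = (3/7)(2/6)(4/5) = 4/35; P(data | r = 5) = (2/7)(1/6)(5/5) = 1/21; P(data | r = 6) = (1/7)(0/6) = 0.
Weighting by the prior gives 3/14 · 1/7 = 3/98, 3/14 · 6/35 = 9/245, 3/14 · 4/35 = 6/245, 2/7 · 1/21 = 2/147, 1/14 · 0 = 0; these sum to 31/294.
Normalising, the posterior is P(r = 1 | data) = 9/31, P(r = 3 | data) = 54/155, P(r = 4 | data) = 36/155, P(r = 5 | data) = 4/31, P(r = 6 | data) = 0.
Averaging over the posterior, P(black next | data) = (0)(9/31) + (1/2)(54/155) + (3/4)(36/155) + (1)(4/31) = 74/155.

0.4774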